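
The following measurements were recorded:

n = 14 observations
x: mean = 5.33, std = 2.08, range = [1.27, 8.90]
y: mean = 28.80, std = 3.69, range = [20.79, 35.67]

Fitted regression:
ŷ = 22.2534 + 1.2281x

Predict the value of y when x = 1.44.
ŷ = 24.0219

Plug x = 1.44 into the fitted line:

ŷ = 22.2534 + 1.2281 × 1.44
ŷ = 22.2534 + 1.7685
ŷ = 24.0219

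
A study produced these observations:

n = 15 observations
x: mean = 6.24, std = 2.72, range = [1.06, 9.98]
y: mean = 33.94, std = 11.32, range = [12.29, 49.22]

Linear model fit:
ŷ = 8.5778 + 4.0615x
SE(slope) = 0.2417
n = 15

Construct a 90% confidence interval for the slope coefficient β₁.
The 90% CI for β₁ is (3.6335, 4.4895)

Confidence interval for the slope:

The 90% CI for β₁ is: β̂₁ ± t*(α/2, n-2) × SE(β̂₁)

Step 1: Find critical t-value
- Confidence level = 0.9
- Degrees of freedom = n - 2 = 15 - 2 = 13
- t*(α/2, 13) = 1.7709

Step 2: Calculate margin of error
Margin = 1.7709 × 0.2417 = 0.4280

Step 3: Construct interval
CI = 4.0615 ± 0.4280
CI = (3.6335, 4.4895)

Interpretation: We are 90% confident that the true slope β₁ lies between 3.6335 and 4.4895.
Since 0 is outside the interval, a two-sided test at α = 0.10 would reject H₀: β₁ = 0.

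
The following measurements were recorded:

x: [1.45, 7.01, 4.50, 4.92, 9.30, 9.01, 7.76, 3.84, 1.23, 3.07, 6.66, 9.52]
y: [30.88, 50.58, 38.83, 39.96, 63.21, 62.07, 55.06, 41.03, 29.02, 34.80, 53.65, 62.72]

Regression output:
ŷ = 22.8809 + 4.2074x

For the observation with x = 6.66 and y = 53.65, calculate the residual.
Residual = 2.7478

The residual is the difference between the actual value and the predicted value:

Residual = y - ŷ

Step 1: Calculate predicted value
ŷ = 22.8809 + 4.2074 × 6.66
ŷ = 50.9022

Step 2: Calculate residual
Residual = 53.65 - 50.9022
Residual = 2.7478

Interpretation: the model underestimates the actual value by 2.7478 at this point (positive residual → observation lies above the fitted line).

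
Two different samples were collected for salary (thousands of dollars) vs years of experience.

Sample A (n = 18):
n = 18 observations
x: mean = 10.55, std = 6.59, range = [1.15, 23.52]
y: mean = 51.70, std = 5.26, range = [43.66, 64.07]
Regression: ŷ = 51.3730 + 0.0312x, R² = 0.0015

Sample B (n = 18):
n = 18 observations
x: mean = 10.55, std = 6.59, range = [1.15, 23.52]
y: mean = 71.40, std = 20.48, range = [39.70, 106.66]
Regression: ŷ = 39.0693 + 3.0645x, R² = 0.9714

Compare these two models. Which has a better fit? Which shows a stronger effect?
Model B has the better fit (R² = 0.9714 vs 0.0015). Model B shows the stronger effect (|β₁| = 3.0645 vs 0.0312).

Model Comparison:

Which explains more variance? (R²)
- Model A: R² = 0.0015 → 0.15% of variance in salary explained
- Model B: R² = 0.9714 → 97.14% of variance in salary explained
- 0.9714 > 0.0015 → Model B has the better fit

Strength of effect — compare |β₁|:
- Model A: β₁ = 0.0312 → predicted salary rises 0.0312 thousand dollars per additional year of experience
- Model B: β₁ = 3.0645 → predicted salary rises 3.0645 thousand dollars per additional year of experience
- |0.0312| < |3.0645| → Model B shows the stronger marginal effect

Note: A better fit (higher R²) doesn't necessarily mean a more important relationship.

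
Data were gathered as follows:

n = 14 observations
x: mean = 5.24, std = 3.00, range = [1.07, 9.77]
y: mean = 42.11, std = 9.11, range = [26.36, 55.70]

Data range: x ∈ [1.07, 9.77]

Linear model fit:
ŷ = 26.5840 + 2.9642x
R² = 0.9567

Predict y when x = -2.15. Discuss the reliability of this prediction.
ŷ = 20.2110 (extrapolation — x = -2.15 lies outside [1.07, 9.77], so reliability is low).

Prediction calculation:
ŷ = 26.5840 + 2.9642 × (-2.15)
ŷ = 20.2110

Reliability:
- Data range: x ∈ [1.07, 9.77]
- Prediction point: x = -2.15 is 3.22 units below the observed range → this is EXTRAPOLATION, not interpolation

Why that matters here:
- R² describes fit only over the sampled x values; it says nothing about behaviour beyond them
- Real relationships often flatten, saturate, or turn nonlinear at extremes
- The linear relationship may not hold outside the observed range

Report the number if required, but flag clearly that it is an extrapolation.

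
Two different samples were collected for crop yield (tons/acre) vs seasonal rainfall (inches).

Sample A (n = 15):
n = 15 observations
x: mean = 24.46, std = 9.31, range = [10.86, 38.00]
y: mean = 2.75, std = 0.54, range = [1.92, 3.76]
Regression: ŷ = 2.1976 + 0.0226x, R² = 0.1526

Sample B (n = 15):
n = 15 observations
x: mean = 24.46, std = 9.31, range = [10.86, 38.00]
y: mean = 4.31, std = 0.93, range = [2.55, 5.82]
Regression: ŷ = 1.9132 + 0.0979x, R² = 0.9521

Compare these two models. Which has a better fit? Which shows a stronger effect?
Model B has the better fit (R² = 0.9521 vs 0.1526). Model B shows the stronger effect (|β₁| = 0.0979 vs 0.0226).

Model Comparison:

Which explains more variance? (R²)
- Model A: R² = 0.1526 → 15.26% of variance in crop yield explained
- Model B: R² = 0.9521 → 95.21% of variance in crop yield explained
- 0.9521 > 0.1526 → Model B has the better fit

Effect size (slope magnitude):
- Model A: β₁ = 0.0226 → predicted crop yield rises 0.0226 tons/acre per additional inch of rainfall
- Model B: β₁ = 0.0979 → predicted crop yield rises 0.0979 tons/acre per additional inch of rainfall
- |0.0226| < |0.0979| → Model B shows the stronger marginal effect

Notes:
- A better fit (higher R²) doesn't necessarily mean a more important relationship.
- A steeper slope doesn't make a better model if the scatter around the line is large.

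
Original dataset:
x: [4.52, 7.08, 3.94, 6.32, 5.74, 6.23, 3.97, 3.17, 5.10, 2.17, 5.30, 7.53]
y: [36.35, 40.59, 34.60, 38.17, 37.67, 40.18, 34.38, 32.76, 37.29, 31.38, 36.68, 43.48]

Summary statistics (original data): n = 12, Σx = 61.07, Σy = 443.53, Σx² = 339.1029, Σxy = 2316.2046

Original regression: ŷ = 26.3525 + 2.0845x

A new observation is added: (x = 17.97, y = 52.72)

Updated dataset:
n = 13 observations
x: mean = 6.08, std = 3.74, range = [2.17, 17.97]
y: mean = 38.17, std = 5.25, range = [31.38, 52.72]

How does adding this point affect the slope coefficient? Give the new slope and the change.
New slope β₁ = 1.3578 versus 2.0845 before: a change of -0.7267 (-34.9%).

The new point has HIGH LEVERAGE: x = 17.97 is far from the original mean x̄ = 61.07/12 ≈ 5.09 (original range [2.17, 7.53]).

Step 1: Update the sums with the new point (n goes from 12 to 13)
Σx  = 61.07 + 17.97 = 79.04
Σy  = 443.53 + 52.72 = 496.25
Σx² = 339.1029 + 17.97² = 339.1029 + 322.9209 = 662.0238
Σxy = 2316.2046 + 17.97×52.72 = 2316.2046 + 947.3784 = 3263.5830

Step 2: Recompute the slope with b₁ = (nΣxy − ΣxΣy) / (nΣx² − (Σx)²)
Numerator   = 13×3263.5830 − 79.04×496.25 = 42426.5790 − 39223.6000 = 3202.9790
Denominator = 13×662.0238 − 79.04² = 8606.3094 − 6247.3216 = 2358.9878
b₁(new) = 3202.9790 / 2358.9878 = 1.3578

(Same formula on the original sums: (12×2316.2046 − 61.07×443.53) / (12×339.1029 − 61.07²) = 708.0781 / 339.6899 = 2.0845, matching the given fit.)

Step 3: Change in slope
Δβ₁ = 1.3578 − 2.0845 = -0.7267
Relative change = -0.7267 / 2.0845 × 100% = -34.9%
→ the slope decreases when the point is added.

A high-leverage point only changes the slope if it is off the original line; here y = 52.72 is below the original trend, so the slope decreases.
In practice: investigate whether it comes from the same population as the rest of the sample.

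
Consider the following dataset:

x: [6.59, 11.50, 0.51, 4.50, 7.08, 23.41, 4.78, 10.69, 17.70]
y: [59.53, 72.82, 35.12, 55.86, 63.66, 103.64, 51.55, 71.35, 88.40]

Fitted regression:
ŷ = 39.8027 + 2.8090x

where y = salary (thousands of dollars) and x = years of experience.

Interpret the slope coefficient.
On average, salary is about 2.8090 thousand dollars higher for every extra year of experience.

The slope coefficient β₁ = 2.8090 represents the marginal effect of experience on salary.

Interpretation:
- Experience up by 1 year → predicted salary increases by 2.8090 thousand dollars
- The effect is assumed constant over the observed range of x (linearity)

The intercept β₀ = 39.8027 is the predicted salary when experience = 0; since the smallest observed x is 0.51, this is an extrapolation and mainly anchors the line.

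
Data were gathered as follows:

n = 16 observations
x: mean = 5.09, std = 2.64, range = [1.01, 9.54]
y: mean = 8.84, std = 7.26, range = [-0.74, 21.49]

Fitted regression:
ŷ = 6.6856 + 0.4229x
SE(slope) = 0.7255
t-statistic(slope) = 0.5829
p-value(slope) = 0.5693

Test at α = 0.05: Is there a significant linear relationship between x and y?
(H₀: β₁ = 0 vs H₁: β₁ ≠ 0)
Fail to reject H₀: p-value = 0.5693 ≥ α = 0.05. The linear relationship is not significant at the 5% level.

Hypothesis test for the slope coefficient:

H₀: β₁ = 0 (no linear relationship)
H₁: β₁ ≠ 0 (linear relationship exists)

Test statistic: t = β̂₁ / SE(β̂₁) = 0.4229 / 0.7255 = 0.5829

With df = 14, the two-sided p-value for |t| = 0.5829 is 0.5693.

Decision rule: reject H₀ if p-value < α.
p-value = 0.5693 ≥ α = 0.05 → fail to reject H₀.

Conclusion: the linear association between x and y is not significant at the 5% level.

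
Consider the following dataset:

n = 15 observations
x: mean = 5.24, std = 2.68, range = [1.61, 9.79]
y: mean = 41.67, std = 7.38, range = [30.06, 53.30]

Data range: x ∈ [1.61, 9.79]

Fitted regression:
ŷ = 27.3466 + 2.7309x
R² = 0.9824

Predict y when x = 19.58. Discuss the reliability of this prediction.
ŷ = 80.8176 (extrapolation — x = 19.58 lies outside [1.61, 9.79], so reliability is low).

Prediction calculation:
ŷ = 27.3466 + 2.7309 × 19.58
ŷ = 80.8176

Reliability:
- Data range: x ∈ [1.61, 9.79]
- Prediction point: x = 19.58 is 9.79 units above the observed range → this is EXTRAPOLATION, not interpolation

Why that matters here:
- The standard error of prediction grows with (x − x̄)², and x = 19.58 is far from x̄ = 5.24
- The linear relationship may not hold outside the observed range
- R² describes fit only over the sampled x values; it says nothing about behaviour beyond them

A defensible statement: 'if the linear trend continued to x = 19.58, y would be about 80.8176' — the premise is untested.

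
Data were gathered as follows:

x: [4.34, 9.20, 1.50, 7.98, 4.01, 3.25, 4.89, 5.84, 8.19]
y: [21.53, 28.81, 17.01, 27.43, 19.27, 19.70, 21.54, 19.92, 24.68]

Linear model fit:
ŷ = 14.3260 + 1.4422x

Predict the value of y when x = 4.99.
ŷ = 21.5226

Plug x = 4.99 into the fitted line:

ŷ = 14.3260 + 1.4422 × 4.99
ŷ = 14.3260 + 7.1966
ŷ = 21.5226

This is the fitted mean response at that x — an individual observation would come with a wider prediction interval.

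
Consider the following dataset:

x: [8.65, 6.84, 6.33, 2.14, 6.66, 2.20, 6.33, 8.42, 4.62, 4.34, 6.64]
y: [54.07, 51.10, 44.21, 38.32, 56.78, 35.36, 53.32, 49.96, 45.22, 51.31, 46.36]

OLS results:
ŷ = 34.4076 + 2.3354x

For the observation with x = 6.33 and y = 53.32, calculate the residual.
Residual = 4.1293

The residual is the difference between the actual value and the predicted value:

Residual = y - ŷ

Step 1: Calculate predicted value
ŷ = 34.4076 + 2.3354 × 6.33
ŷ = 49.1907

Step 2: Calculate residual
Residual = 53.32 - 49.1907
Residual = 4.1293

Sign check: y > ŷ, so the point is above the line and the fit underestimates here.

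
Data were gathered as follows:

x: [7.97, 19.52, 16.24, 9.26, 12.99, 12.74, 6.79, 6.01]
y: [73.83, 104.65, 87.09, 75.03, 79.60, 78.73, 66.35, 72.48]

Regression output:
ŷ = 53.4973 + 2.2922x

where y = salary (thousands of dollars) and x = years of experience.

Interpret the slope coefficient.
An increase of one year in experience is associated with a 2.2922 thousand dollars increase in predicted salary.

The slope coefficient β₁ = 2.2922 represents the marginal effect of experience on salary.

Interpretation:
- Experience up by 1 year → predicted salary increases by 2.2922 thousand dollars
- The effect is assumed constant over the observed range of x (linearity)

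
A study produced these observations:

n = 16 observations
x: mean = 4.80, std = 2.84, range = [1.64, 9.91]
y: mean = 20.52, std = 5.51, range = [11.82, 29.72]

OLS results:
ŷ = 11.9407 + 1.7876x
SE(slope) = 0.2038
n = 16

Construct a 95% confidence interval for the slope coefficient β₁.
The 95% CI for β₁ is (1.3505, 2.2247)

Confidence interval for the slope:

The 95% CI for β₁ is: β̂₁ ± t*(α/2, n-2) × SE(β̂₁)

Step 1: Find critical t-value
- Confidence level = 0.95
- Degrees of freedom = n - 2 = 16 - 2 = 14
- t*(α/2, 14) = 2.1448

Step 2: Calculate margin of error
Margin = 2.1448 × 0.2038 = 0.4371

Step 3: Construct interval
CI = 1.7876 ± 0.4371
CI = (1.3505, 2.2247)

Interpretation: each one-unit increase in x is associated with a change in mean y of between 1.3505 and 2.2247, with 95% confidence.
Both endpoints are positive, so the data support a genuinely positive slope at this confidence level.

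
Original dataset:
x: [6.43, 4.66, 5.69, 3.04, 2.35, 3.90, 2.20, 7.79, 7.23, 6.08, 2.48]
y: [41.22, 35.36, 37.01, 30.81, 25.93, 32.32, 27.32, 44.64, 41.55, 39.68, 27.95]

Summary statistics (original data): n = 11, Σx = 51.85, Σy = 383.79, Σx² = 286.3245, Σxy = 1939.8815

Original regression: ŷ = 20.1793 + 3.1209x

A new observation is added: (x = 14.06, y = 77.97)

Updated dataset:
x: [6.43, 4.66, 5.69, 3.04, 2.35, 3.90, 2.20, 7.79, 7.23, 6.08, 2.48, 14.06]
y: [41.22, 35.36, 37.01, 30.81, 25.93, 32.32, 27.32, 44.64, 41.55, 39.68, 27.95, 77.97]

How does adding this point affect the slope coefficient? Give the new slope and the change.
New slope β₁ = 4.0978 versus 3.1209 before: a change of +0.9769 (+31.3%).

x = 14.06 lies well outside the original x-range [2.20, 7.79] (x̄ ≈ 4.71), so this observation has high leverage and can move the slope substantially.

Step 1: Update the sums with the new point (n goes from 11 to 12)
Σx  = 51.85 + 14.06 = 65.91
Σy  = 383.79 + 77.97 = 461.76
Σx² = 286.3245 + 14.06² = 286.3245 + 197.6836 = 484.0081
Σxy = 1939.8815 + 14.06×77.97 = 1939.8815 + 1096.2582 = 3036.1397

Step 2: Recompute the slope with b₁ = (nΣxy − ΣxΣy) / (nΣx² − (Σx)²)
Numerator   = 12×3036.1397 − 65.91×461.76 = 36433.6764 − 30434.6016 = 5999.0748
Denominator = 12×484.0081 − 65.91² = 5808.0972 − 4344.1281 = 1463.9691
b₁(new) = 5999.0748 / 1463.9691 = 4.0978

(Same formula on the original sums: (11×1939.8815 − 51.85×383.79) / (11×286.3245 − 51.85²) = 1439.1850 / 461.1470 = 3.1209, matching the given fit.)

Step 3: Change in slope
Δβ₁ = 4.0978 − 3.1209 = +0.9769
Relative change = +0.9769 / 3.1209 × 100% = +31.3%
→ the slope increases when the point is added.

A high-leverage point only changes the slope if it is off the original line; here y = 77.97 is above the original trend, so the slope increases.
In practice: examine leverage (hᵢ) and Cook's distance rather than deleting it automatically.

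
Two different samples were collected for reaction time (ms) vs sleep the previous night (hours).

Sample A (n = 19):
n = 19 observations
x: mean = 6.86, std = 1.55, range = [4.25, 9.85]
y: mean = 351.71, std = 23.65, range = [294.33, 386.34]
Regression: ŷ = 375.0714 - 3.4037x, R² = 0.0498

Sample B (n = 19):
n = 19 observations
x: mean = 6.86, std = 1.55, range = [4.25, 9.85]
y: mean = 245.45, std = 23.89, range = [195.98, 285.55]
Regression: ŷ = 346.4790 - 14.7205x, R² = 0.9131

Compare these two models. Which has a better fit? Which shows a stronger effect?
Model B has the better fit (R² = 0.9131 vs 0.0498). Model B shows the stronger effect (|β₁| = 14.7205 vs 3.4037).

Model Comparison:

Which explains more variance? (R²)
- Model A: R² = 0.0498 → 4.98% of variance in reaction time explained
- Model B: R² = 0.9131 → 91.31% of variance in reaction time explained
- 0.9131 > 0.0498 → Model B has the better fit

Strength of effect — compare |β₁|:
- Model A: β₁ = -3.4037 → predicted reaction time falls 3.4037 ms per additional hour of sleep
- Model B: β₁ = -14.7205 → predicted reaction time falls 14.7205 ms per additional hour of sleep
- |-3.4037| < |-14.7205| → Model B shows the stronger marginal effect

Notes:
- A better fit (higher R²) doesn't necessarily mean a more important relationship.
- A steeper slope doesn't make a better model if the scatter around the line is large.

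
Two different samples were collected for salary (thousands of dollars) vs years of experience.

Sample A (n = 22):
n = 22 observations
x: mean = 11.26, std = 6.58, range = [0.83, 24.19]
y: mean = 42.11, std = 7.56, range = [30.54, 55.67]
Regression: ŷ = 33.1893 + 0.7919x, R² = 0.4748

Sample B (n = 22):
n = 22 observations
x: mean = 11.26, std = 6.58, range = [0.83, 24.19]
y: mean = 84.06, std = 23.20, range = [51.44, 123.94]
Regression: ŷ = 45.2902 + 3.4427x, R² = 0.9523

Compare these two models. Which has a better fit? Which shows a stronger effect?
Model B has the better fit (R² = 0.9523 vs 0.4748). Model B shows the stronger effect (|β₁| = 3.4427 vs 0.7919).

Model Comparison:

Which explains more variance? (R²)
- Model A: R² = 0.4748 → 47.48% of variance in salary explained
- Model B: R² = 0.9523 → 95.23% of variance in salary explained
- 0.9523 > 0.4748 → Model B has the better fit

Effect size (slope magnitude):
- Model A: β₁ = 0.7919 → predicted salary rises 0.7919 thousand dollars per additional year of experience
- Model B: β₁ = 3.4427 → predicted salary rises 3.4427 thousand dollars per additional year of experience
- |0.7919| < |3.4427| → Model B shows the stronger marginal effect

Note: A steeper slope doesn't make a better model if the scatter around the line is large.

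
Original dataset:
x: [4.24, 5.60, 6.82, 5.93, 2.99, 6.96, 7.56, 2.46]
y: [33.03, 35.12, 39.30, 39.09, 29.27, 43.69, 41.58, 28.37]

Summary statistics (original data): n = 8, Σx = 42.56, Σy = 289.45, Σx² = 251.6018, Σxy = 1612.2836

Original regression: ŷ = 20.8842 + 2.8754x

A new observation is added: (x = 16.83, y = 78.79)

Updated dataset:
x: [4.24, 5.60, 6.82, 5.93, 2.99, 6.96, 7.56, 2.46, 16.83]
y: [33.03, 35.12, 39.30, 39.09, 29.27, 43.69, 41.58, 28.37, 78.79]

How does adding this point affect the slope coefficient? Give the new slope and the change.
The slope changes from 2.8754 to 3.5563 (change of +0.6809, or +23.7%).

The new point has HIGH LEVERAGE: x = 16.83 is far from the original mean x̄ = 42.56/8 ≈ 5.32 (original range [2.46, 7.56]).

Step 1: Update the sums with the new point (n goes from 8 to 9)
Σx  = 42.56 + 16.83 = 59.39
Σy  = 289.45 + 78.79 = 368.24
Σx² = 251.6018 + 16.83² = 251.6018 + 283.2489 = 534.8507
Σxy = 1612.2836 + 16.83×78.79 = 1612.2836 + 1326.0357 = 2938.3193

Step 2: Recompute the slope with b₁ = (nΣxy − ΣxΣy) / (nΣx² − (Σx)²)
Numerator   = 9×2938.3193 − 59.39×368.24 = 26444.8737 − 21869.7736 = 4575.1001
Denominator = 9×534.8507 − 59.39² = 4813.6563 − 3527.1721 = 1286.4842
b₁(new) = 4575.1001 / 1286.4842 = 3.5563

(Same formula on the original sums: (8×1612.2836 − 42.56×289.45) / (8×251.6018 − 42.56²) = 579.2768 / 201.4608 = 2.8754, matching the given fit.)

Step 3: Change in slope
Δβ₁ = 3.5563 − 2.8754 = +0.6809
Relative change = +0.6809 / 2.8754 × 100% = +23.7%
→ the slope increases when the point is added.

Because the point sits above the extension of the original line at a high-leverage x, it tilts the fit up.
In practice: check such a point for data-entry or measurement error; refit with and without it and report both if conclusions differ.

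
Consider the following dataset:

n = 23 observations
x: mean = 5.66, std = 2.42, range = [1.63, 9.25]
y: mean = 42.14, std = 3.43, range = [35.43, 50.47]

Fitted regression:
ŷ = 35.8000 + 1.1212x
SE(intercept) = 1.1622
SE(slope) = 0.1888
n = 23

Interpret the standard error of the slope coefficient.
SE(β̂₁) = 0.1888 is the estimated standard deviation of the slope estimate across repeated samples; relative to β̂₁ = 1.1212 that is 16.8%, a precise estimate.

SE(β̂₁) = 0.1888 says: if we drew many samples of n = 23 from the same population and refit each time, the fitted slopes would scatter with a standard deviation of roughly 0.1888 around the true β₁.

Relative precision:
- SE / |β̂₁| = 0.1888 / 1.1212 = 16.8%
- Rule of thumb (under 20%: precise; 20% to under 50%: moderately precise; 50% or more: imprecise) → precise

Rough 95% range (±2 SE): 1.1212 ± 0.3776 → (0.7436, 1.4988).

What drives SE(β̂₁): larger n (here n = 23) → smaller SE.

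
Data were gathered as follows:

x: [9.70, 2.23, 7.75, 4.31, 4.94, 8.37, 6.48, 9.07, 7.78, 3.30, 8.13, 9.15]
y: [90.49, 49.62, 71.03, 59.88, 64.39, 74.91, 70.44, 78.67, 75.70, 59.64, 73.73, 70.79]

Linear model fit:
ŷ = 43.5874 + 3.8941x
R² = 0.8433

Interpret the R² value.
R² = 0.8433 means 84.33% of the variation in y is explained by the linear relationship with x. This indicates a strong fit.

The coefficient of determination R² is the fraction of the total variation in y that the fitted line accounts for.

Here R² = 0.8433:
- Explained: 84.33% of the variation in y
- Unexplained (residual): 100% − 84.33% = 15.67%
- Rule of thumb (below 0.3 weak; 0.3 to below 0.7 moderate; 0.7 and above strong) → strong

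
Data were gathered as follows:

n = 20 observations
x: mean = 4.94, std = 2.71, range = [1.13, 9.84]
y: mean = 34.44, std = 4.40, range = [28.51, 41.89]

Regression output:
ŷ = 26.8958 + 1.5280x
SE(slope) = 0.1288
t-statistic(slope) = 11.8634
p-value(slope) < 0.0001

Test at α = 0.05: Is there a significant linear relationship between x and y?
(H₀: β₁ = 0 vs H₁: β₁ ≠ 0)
Since p-value < 0.0001 < α = 0.05, reject H₀ — the slope is significantly different from 0.

Hypothesis test for the slope coefficient:

H₀: β₁ = 0 (no linear relationship)
H₁: β₁ ≠ 0 (linear relationship exists)

Test statistic: t = β̂₁ / SE(β̂₁) = 1.5280 / 0.1288 = 11.8634

p < 0.0001: how often a slope estimate this far from 0 (in SE units) would arise by chance if β₁ were truly 0.

Decision rule: reject H₀ if p-value < α.
p-value < 0.0001 < α = 0.05 → reject H₀.

At α = 0.05 the data do provide convincing evidence of a nonzero slope.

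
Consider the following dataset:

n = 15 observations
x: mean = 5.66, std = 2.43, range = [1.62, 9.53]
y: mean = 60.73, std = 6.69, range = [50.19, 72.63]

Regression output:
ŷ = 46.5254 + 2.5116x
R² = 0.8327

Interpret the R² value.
About 83.27% of the variability in y is accounted for by the regression on x (R² = 0.8327) — a strong linear fit.

R² = 1 − SS_res/SS_tot compares the residual scatter to the total scatter of y about its mean.

Here R² = 0.8327:
- Explained: 83.27% of the variation in y
- Unexplained (residual): 100% − 83.27% = 16.73%
- Rule of thumb (below 0.3 weak; 0.3 to below 0.7 moderate; 0.7 and above strong) → strong

Equivalently, for simple linear regression R² = r², so |r| = √0.8327 ≈ 0.9125.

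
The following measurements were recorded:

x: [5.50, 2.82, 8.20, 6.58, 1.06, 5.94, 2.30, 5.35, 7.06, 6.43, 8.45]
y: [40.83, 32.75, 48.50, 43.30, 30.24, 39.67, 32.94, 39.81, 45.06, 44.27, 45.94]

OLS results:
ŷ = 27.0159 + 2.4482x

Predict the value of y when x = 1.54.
ŷ = 30.7861

To predict y for x = 1.54, substitute into the regression equation:

ŷ = 27.0159 + 2.4482 × 1.54
ŷ = 27.0159 + 3.7702
ŷ = 30.7861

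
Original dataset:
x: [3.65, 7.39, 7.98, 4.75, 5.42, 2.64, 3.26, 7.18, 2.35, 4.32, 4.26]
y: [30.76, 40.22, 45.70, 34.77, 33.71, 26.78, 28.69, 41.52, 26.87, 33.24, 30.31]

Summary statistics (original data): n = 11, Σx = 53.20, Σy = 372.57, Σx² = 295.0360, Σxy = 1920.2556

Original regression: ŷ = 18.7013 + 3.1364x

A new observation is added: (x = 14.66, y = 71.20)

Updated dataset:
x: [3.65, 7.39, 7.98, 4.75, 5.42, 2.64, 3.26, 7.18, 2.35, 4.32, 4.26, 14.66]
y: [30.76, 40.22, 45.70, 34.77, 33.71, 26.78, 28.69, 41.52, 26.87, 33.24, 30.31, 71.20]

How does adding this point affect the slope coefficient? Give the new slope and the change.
The slope changes from 3.1364 to 3.6016 (change of +0.4652, or +14.8%).

The new point has HIGH LEVERAGE: x = 14.66 is far from the original mean x̄ = 53.20/11 ≈ 4.84 (original range [2.35, 7.98]).

Step 1: Update the sums with the new point (n goes from 11 to 12)
Σx  = 53.20 + 14.66 = 67.86
Σy  = 372.57 + 71.20 = 443.77
Σx² = 295.0360 + 14.66² = 295.0360 + 214.9156 = 509.9516
Σxy = 1920.2556 + 14.66×71.20 = 1920.2556 + 1043.7920 = 2964.0476

Step 2: Recompute the slope with b₁ = (nΣxy − ΣxΣy) / (nΣx² − (Σx)²)
Numerator   = 12×2964.0476 − 67.86×443.77 = 35568.5712 − 30114.2322 = 5454.3390
Denominator = 12×509.9516 − 67.86² = 6119.4192 − 4604.9796 = 1514.4396
b₁(new) = 5454.3390 / 1514.4396 = 3.6016

(Same formula on the original sums: (11×1920.2556 − 53.20×372.57) / (11×295.0360 − 53.20²) = 1302.0876 / 415.1560 = 3.1364, matching the given fit.)

Step 3: Change in slope
Δβ₁ = 3.6016 − 3.1364 = +0.4652
Relative change = +0.4652 / 3.1364 × 100% = +14.8%
→ the slope increases when the point is added.

A high-leverage point only changes the slope if it is off the original line; here y = 71.20 is above the original trend, so the slope increases.
In practice: investigate whether it comes from the same population as the rest of the sample.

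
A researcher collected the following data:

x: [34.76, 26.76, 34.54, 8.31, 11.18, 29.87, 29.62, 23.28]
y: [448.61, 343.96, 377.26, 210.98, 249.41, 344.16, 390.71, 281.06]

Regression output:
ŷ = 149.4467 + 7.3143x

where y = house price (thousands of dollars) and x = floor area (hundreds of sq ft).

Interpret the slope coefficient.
On average, house price is about 7.3143 thousand dollars higher for every extra hundred sq ft of floor area.

The slope β₁ = 7.3143 gives the rate at which the fitted house price changes with floor area.

Interpretation:
- Floor area up by 1 hundred sq ft → predicted house price increases by 7.3143 thousand dollars
- This is a linear approximation: the same per-unit change is assumed across the whole observed x range
- The sign (+) gives the direction; the magnitude 7.3143 gives the size of the effect per hundred sq ft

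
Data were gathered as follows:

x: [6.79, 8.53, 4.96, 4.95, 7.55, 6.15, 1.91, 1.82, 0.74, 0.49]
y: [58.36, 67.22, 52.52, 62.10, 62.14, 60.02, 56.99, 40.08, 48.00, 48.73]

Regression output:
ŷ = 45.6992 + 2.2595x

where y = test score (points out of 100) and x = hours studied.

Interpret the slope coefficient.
On average, test score is about 2.2595 points higher for every extra hour of study time.

The slope β₁ = 2.2595 gives the rate at which the fitted test score changes with study time.

Interpretation:
- Study time up by 1 hour → predicted test score increases by 2.2595 points
- This is a linear approximation: the same per-unit change is assumed across the whole observed x range
- The sign (+) gives the direction; the magnitude 2.2595 gives the size of the effect per hour

(β₀ = 45.6992 is the fitted value at x = 0 and is not part of the slope interpretation.)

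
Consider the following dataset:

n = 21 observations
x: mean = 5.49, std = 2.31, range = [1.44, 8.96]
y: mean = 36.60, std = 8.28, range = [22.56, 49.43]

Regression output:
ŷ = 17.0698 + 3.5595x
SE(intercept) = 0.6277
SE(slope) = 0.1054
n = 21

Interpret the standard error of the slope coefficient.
SE(β̂₁) = 0.1054 is the estimated standard deviation of the slope estimate across repeated samples; relative to β̂₁ = 3.5595 that is 3.0%, a precise estimate.

SE(β̂₁) = 0.1054 says: if we drew many samples of n = 21 from the same population and refit each time, the fitted slopes would scatter with a standard deviation of roughly 0.1054 around the true β₁.

Relative precision:
- SE / |β̂₁| = 0.1054 / 3.5595 = 3.0%
- Rule of thumb (under 20%: precise; 20% to under 50%: moderately precise; 50% or more: imprecise) → precise

Link to interval estimation: a confidence interval for β₁ is β̂₁ ± t* × 0.1054, so SE sets the half-width per unit of t*.

What drives SE(β̂₁): more residual scatter → larger SE; larger n (here n = 21) → smaller SE; wider spread of x values → smaller SE.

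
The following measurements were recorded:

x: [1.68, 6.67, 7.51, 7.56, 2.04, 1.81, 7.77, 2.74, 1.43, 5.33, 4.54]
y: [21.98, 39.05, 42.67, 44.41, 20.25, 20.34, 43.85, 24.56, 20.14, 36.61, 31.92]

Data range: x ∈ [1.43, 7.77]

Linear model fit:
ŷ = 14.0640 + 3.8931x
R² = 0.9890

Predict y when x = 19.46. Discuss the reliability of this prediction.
The equation gives ŷ = 89.8237; however x = 19.46 is 11.69 units above the observed range, so this extrapolated value should not be trusted.

Prediction calculation:
ŷ = 14.0640 + 3.8931 × 19.46
ŷ = 89.8237

Reliability:
- Data range: x ∈ [1.43, 7.77]
- Prediction point: x = 19.46 is 11.69 units above the observed range → this is EXTRAPOLATION, not interpolation

Why that matters here:
- The standard error of prediction grows with (x − x̄)², and x = 19.46 is far from x̄ = 4.46
- There are no observations near this x to validate the fitted line there
- R² describes fit only over the sampled x values; it says nothing about behaviour beyond them

The R² = 0.9890 only validates the fit within [1.43, 7.77]; treat ŷ = 89.8237 with caution.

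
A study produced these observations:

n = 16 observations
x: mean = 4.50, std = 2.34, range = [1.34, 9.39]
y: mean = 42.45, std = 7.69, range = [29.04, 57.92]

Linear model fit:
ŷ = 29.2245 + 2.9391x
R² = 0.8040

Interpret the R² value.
About 80.40% of the variability in y is accounted for by the regression on x (R² = 0.8040) — a strong linear fit.

R² (coefficient of determination) measures the proportion of variance in y explained by the regression model.

Here R² = 0.8040:
- Explained: 80.40% of the variation in y
- Unexplained (residual): 100% − 80.40% = 19.60%
- Rule of thumb (below 0.3 weak; 0.3 to below 0.7 moderate; 0.7 and above strong) → strong

Note: R² never decreases when predictors are added, so it should not be used alone to compare models of different size.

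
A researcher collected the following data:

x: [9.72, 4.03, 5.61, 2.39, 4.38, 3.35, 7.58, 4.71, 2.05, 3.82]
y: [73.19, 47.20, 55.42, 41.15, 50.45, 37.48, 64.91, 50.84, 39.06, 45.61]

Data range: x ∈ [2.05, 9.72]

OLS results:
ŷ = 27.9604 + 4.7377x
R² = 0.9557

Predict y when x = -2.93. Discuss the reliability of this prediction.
The equation gives ŷ = 14.0789; however x = -2.93 is 4.98 units below the observed range, so this extrapolated value should not be trusted.

Prediction calculation:
ŷ = 27.9604 + 4.7377 × (-2.93)
ŷ = 14.0789

Reliability:
- Data range: x ∈ [2.05, 9.72]
- Prediction point: x = -2.93 is 4.98 units below the observed range → this is EXTRAPOLATION, not interpolation

Why that matters here:
- There are no observations near this x to validate the fitted line there
- Real relationships often flatten, saturate, or turn nonlinear at extremes

A defensible statement: 'if the linear trend continued to x = -2.93, y would be about 14.0789' — the premise is untested.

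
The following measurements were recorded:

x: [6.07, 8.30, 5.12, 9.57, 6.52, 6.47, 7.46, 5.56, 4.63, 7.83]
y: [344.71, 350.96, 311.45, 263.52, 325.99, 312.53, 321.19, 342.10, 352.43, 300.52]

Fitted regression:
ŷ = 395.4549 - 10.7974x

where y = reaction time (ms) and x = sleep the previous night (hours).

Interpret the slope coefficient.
For each additional hour of sleep, predicted reaction time decreases by approximately 10.7974 ms.

The slope coefficient β₁ = -10.7974 represents the marginal effect of sleep on reaction time.

Interpretation:
- Sleep up by 1 hour → predicted reaction time decreases by 10.7974 ms
- The effect is assumed constant over the observed range of x (linearity)
- The sign (−) gives the direction; the magnitude 10.7974 gives the size of the effect per hour

(β₀ = 395.4549 is the fitted value at x = 0 and is not part of the slope interpretation.)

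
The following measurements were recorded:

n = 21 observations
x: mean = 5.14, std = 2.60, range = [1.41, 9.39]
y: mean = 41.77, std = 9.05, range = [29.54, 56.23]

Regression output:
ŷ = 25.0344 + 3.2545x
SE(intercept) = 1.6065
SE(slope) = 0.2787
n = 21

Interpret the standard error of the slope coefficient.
SE(β̂₁) = 0.2787 is the estimated standard deviation of the slope estimate across repeated samples; relative to β̂₁ = 3.2545 that is 8.6%, a precise estimate.

What SE measures:
- The standard error quantifies the sampling variability of the coefficient estimate
- It is the estimated standard deviation of β̂₁ across hypothetical repeated samples of the same size
- Smaller SE → more precise estimate

Relative precision:
- SE / |β̂₁| = 0.2787 / 3.2545 = 8.6%
- Rule of thumb (under 20%: precise; 20% to under 50%: moderately precise; 50% or more: imprecise) → precise

Link to the t-test: t = β̂₁ / SE(β̂₁) = 3.2545 / 0.2787 = 11.6774, the statistic for H₀: β₁ = 0.

What drives SE(β̂₁): larger n (here n = 21) → smaller SE.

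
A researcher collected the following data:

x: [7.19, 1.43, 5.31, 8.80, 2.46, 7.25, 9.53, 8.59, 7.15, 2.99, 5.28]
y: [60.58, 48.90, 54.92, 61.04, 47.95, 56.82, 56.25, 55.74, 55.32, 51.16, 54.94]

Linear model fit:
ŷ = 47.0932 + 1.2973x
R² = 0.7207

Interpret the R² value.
About 72.07% of the variability in y is accounted for by the regression on x (R² = 0.7207) — a strong linear fit.

R² (coefficient of determination) measures the proportion of variance in y explained by the regression model.

Here R² = 0.7207:
- Explained: 72.07% of the variation in y
- Unexplained (residual): 100% − 72.07% = 27.93%
- Rule of thumb (below 0.3 weak; 0.3 to below 0.7 moderate; 0.7 and above strong) → strong

Note: R² says nothing about causation, and a high R² does not by itself mean the linear form is appropriate — check the residuals.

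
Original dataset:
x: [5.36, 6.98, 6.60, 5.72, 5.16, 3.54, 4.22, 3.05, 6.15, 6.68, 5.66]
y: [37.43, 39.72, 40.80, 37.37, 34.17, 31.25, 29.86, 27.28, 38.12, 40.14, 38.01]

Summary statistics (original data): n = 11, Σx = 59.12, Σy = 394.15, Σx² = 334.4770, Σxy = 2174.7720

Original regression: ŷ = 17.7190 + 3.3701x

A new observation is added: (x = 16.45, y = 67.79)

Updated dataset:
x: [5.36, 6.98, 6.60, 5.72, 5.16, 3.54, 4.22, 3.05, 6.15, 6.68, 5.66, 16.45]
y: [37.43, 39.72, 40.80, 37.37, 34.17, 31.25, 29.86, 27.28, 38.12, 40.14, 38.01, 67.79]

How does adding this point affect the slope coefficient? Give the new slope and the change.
Adding the point moves β₁ from 3.3701 to 2.9483, i.e. it decreases by 0.4218 (-12.5%).

The new point has HIGH LEVERAGE: x = 16.45 is far from the original mean x̄ = 59.12/11 ≈ 5.37 (original range [3.05, 6.98]).

Step 1: Update the sums with the new point (n goes from 11 to 12)
Σx  = 59.12 + 16.45 = 75.57
Σy  = 394.15 + 67.79 = 461.94
Σx² = 334.4770 + 16.45² = 334.4770 + 270.6025 = 605.0795
Σxy = 2174.7720 + 16.45×67.79 = 2174.7720 + 1115.1455 = 3289.9175

Step 2: Recompute the slope with b₁ = (nΣxy − ΣxΣy) / (nΣx² − (Σx)²)
Numerator   = 12×3289.9175 − 75.57×461.94 = 39479.0100 − 34908.8058 = 4570.2042
Denominator = 12×605.0795 − 75.57² = 7260.9540 − 5710.8249 = 1550.1291
b₁(new) = 4570.2042 / 1550.1291 = 2.9483

(Same formula on the original sums: (11×2174.7720 − 59.12×394.15) / (11×334.4770 − 59.12²) = 620.3440 / 184.0726 = 3.3701, matching the given fit.)

Step 3: Change in slope
Δβ₁ = 2.9483 − 3.3701 = -0.4218
Relative change = -0.4218 / 3.3701 × 100% = -12.5%
→ the slope decreases when the point is added.

Because the point sits below the extension of the original line at a high-leverage x, it tilts the fit down.
In practice: check such a point for data-entry or measurement error; refit with and without it and report both if conclusions differ.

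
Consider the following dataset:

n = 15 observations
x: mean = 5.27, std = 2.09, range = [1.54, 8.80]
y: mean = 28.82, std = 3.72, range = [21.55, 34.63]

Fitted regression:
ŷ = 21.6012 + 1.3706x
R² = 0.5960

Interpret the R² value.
The model explains 59.60% of the variance in y (R² = 0.5960), leaving 40.40% unexplained; the fit is moderate.

R² (coefficient of determination) measures the proportion of variance in y explained by the regression model.

Here R² = 0.5960:
- Explained: 59.60% of the variation in y
- Unexplained (residual): 100% − 59.60% = 40.40%
- Rule of thumb (below 0.3 weak; 0.3 to below 0.7 moderate; 0.7 and above strong) → moderate

Equivalently, for simple linear regression R² = r², so |r| = √0.5960 ≈ 0.7720.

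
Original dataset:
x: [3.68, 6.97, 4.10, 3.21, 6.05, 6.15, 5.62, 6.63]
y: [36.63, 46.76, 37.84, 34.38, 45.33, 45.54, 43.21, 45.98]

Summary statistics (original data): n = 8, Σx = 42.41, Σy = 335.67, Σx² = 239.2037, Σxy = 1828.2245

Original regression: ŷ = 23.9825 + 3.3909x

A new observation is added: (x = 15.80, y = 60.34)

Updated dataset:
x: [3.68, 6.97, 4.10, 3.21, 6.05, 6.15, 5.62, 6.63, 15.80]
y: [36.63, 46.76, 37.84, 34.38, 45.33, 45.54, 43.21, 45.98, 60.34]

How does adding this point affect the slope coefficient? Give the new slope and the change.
The slope changes from 3.3909 to 1.9607 (change of -1.4302, or -42.2%).

x = 15.80 lies well outside the original x-range [3.21, 6.97] (x̄ ≈ 5.30), so this observation has high leverage and can move the slope substantially.

Step 1: Update the sums with the new point (n goes from 8 to 9)
Σx  = 42.41 + 15.80 = 58.21
Σy  = 335.67 + 60.34 = 396.01
Σx² = 239.2037 + 15.80² = 239.2037 + 249.6400 = 488.8437
Σxy = 1828.2245 + 15.80×60.34 = 1828.2245 + 953.3720 = 2781.5965

Step 2: Recompute the slope with b₁ = (nΣxy − ΣxΣy) / (nΣx² − (Σx)²)
Numerator   = 9×2781.5965 − 58.21×396.01 = 25034.3685 − 23051.7421 = 1982.6264
Denominator = 9×488.8437 − 58.21² = 4399.5933 − 3388.4041 = 1011.1892
b₁(new) = 1982.6264 / 1011.1892 = 1.9607

(Same formula on the original sums: (8×1828.2245 − 42.41×335.67) / (8×239.2037 − 42.41²) = 390.0313 / 115.0215 = 3.3909, matching the given fit.)

Step 3: Change in slope
Δβ₁ = 1.9607 − 3.3909 = -1.4302
Relative change = -1.4302 / 3.3909 × 100% = -42.2%
→ the slope decreases when the point is added.

A high-leverage point only changes the slope if it is off the original line; here y = 60.34 is below the original trend, so the slope decreases.
In practice: check such a point for data-entry or measurement error; investigate whether it comes from the same population as the rest of the sample.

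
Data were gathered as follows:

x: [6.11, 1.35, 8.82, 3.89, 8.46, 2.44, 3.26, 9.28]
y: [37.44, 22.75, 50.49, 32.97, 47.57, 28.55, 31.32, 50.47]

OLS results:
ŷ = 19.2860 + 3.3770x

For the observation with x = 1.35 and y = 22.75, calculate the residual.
Residual = -1.0950

The residual is the difference between the actual value and the predicted value:

Residual = y - ŷ

Step 1: Calculate predicted value
ŷ = 19.2860 + 3.3770 × 1.35
ŷ = 23.8450

Step 2: Calculate residual
Residual = 22.75 - 23.8450
Residual = -1.0950

The residual is negative, so the observed y = 22.75 sits below the regression line (the line overestimates it by 1.0950).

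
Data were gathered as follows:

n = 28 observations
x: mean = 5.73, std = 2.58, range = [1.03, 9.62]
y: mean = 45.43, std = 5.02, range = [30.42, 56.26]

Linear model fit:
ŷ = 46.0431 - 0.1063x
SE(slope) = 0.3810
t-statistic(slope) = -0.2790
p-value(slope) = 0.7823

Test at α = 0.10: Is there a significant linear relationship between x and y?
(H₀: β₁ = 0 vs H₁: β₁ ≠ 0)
p-value = 0.7823 ≥ α = 0.10, so we fail to reject H₀. The relationship is not significant.

Hypothesis test for the slope coefficient:

H₀: β₁ = 0 (no linear relationship)
H₁: β₁ ≠ 0 (linear relationship exists)

Test statistic: t = β̂₁ / SE(β̂₁) = -0.1063 / 0.3810 = -0.2790

p = 0.7823: how often a slope estimate this far from 0 (in SE units) would arise by chance if β₁ were truly 0.

Decision rule: reject H₀ if p-value < α.
p-value = 0.7823 ≥ α = 0.10 → fail to reject H₀.

Conclusion: the linear association between x and y is not significant at the 10% level.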